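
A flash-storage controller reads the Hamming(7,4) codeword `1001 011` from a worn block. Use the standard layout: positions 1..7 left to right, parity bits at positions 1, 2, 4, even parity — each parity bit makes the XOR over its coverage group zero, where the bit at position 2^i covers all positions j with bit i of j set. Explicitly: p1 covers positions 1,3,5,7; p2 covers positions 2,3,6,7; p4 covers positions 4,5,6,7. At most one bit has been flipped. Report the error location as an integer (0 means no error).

4

s1: b1⊕b3⊕b5⊕b7 = 1⊕0⊕0⊕1 = 0
s2: b2⊕b3⊕b6⊕b7 = 0⊕0⊕1⊕1 = 0
s4: b4⊕b5⊕b6⊕b7 = 1⊕0⊕1⊕1 = 1
Syndrome (s4...s1) = 100 → position 4.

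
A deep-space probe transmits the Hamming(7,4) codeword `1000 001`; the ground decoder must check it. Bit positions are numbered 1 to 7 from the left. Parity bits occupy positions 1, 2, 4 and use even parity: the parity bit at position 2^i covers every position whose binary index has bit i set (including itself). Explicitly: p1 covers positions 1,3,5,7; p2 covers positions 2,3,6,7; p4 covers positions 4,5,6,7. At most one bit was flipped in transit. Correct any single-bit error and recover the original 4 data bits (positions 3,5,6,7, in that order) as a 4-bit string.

s1: b1⊕b3⊕b5⊕b7 = 1⊕0⊕0⊕1 = 0
s2: b2⊕b3⊕b6⊕b7 = 0⊕0⊕0⊕1 = 1
s4: b4⊕b5⊕b6⊕b7 = 0⊕0⊕0⊕1 = 1
Syndrome (s4...s1) = 110 → position 6.
Flip bit 6: corrected codeword = 1000011
Data bits at positions 3,5,6,7: 0011

0011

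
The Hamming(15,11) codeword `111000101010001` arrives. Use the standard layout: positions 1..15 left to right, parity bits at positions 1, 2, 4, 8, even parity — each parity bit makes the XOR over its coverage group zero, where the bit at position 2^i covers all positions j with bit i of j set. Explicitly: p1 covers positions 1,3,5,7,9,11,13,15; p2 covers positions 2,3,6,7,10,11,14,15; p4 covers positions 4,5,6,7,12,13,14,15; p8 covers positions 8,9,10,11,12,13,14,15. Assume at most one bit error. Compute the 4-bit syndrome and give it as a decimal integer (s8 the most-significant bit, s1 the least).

10

s1: b1⊕b3⊕b5⊕b7⊕b9⊕b11⊕b13⊕b15 = 1⊕1⊕0⊕1⊕1⊕1⊕0⊕1 = 0
s2: b2⊕b3⊕b6⊕b7⊕b10⊕b11⊕b14⊕b15 = 1⊕1⊕0⊕1⊕0⊕1⊕0⊕1 = 1
s4: b4⊕b5⊕b6⊕b7⊕b12⊕b13⊕b14⊕b15 = 0⊕0⊕0⊕1⊕0⊕0⊕0⊕1 = 0
s8: b8⊕b9⊕b10⊕b11⊕b12⊕b13⊕b14⊕b15 = 0⊕1⊕0⊕1⊕0⊕0⊕0⊕1 = 1
Syndrome (s8...s1) = 1010 → position 10.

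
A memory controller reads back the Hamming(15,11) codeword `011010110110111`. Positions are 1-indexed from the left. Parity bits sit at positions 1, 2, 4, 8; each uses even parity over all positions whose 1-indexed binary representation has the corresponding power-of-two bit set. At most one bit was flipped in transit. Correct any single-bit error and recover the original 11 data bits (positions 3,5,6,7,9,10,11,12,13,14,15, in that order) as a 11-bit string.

11110110111

s1: b1⊕b3⊕b5⊕b7⊕b9⊕b11⊕b13⊕b15 = 0⊕1⊕1⊕1⊕0⊕1⊕1⊕1 = 0
s2: b2⊕b3⊕b6⊕b7⊕b10⊕b11⊕b14⊕b15 = 1⊕1⊕0⊕1⊕1⊕1⊕1⊕1 = 1
s4: b4⊕b5⊕b6⊕b7⊕b12⊕b13⊕b14⊕b15 = 0⊕1⊕0⊕1⊕0⊕1⊕1⊕1 = 1
s8: b8⊕b9⊕b10⊕b11⊕b12⊕b13⊕b14⊕b15 = 1⊕0⊕1⊕1⊕0⊕1⊕1⊕1 = 0
Syndrome (s8...s1) = 0110 → position 6.
Flip bit 6: corrected codeword = 011011110110111
Data bits at positions 3,5,6,7,9,10,11,12,13,14,15: 11110110111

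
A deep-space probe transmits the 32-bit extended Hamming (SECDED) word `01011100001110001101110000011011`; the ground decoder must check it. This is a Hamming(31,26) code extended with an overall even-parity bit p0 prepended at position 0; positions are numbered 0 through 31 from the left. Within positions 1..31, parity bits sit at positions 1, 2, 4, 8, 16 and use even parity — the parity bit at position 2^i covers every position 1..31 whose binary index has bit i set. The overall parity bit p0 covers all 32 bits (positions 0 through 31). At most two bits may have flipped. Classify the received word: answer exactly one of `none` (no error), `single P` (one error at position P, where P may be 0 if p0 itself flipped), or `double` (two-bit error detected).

s1: b1⊕b3⊕b5⊕b7⊕b9⊕b11⊕b13⊕b15⊕b17⊕b19⊕b21⊕b23⊕b25⊕b27⊕b29⊕b31 = 1⊕1⊕1⊕0⊕0⊕1⊕0⊕0⊕1⊕1⊕1⊕0⊕0⊕1⊕0⊕1 = 1
s2: b2⊕b3⊕b6⊕b7⊕b10⊕b11⊕b14⊕b15⊕b18⊕b19⊕b22⊕b23⊕b26⊕b27⊕b30⊕b31 = 0⊕1⊕0⊕0⊕1⊕1⊕0⊕0⊕0⊕1⊕0⊕0⊕0⊕1⊕1⊕1 = 1
s4: b4⊕b5⊕b6⊕b7⊕b12⊕b13⊕b14⊕b15⊕b20⊕b21⊕b22⊕b23⊕b28⊕b29⊕b30⊕b31 = 1⊕1⊕0⊕0⊕1⊕0⊕0⊕0⊕1⊕1⊕0⊕0⊕1⊕0⊕1⊕1 = 0
s8: b8⊕b9⊕b10⊕b11⊕b12⊕b13⊕b14⊕b15⊕b24⊕b25⊕b26⊕b27⊕b28⊕b29⊕b30⊕b31 = 0⊕0⊕1⊕1⊕1⊕0⊕0⊕0⊕0⊕0⊕0⊕1⊕1⊕0⊕1⊕1 = 1
s16: b16⊕b17⊕b18⊕b19⊕b20⊕b21⊕b22⊕b23⊕b24⊕b25⊕b26⊕b27⊕b28⊕b29⊕b30⊕b31 = 1⊕1⊕0⊕1⊕1⊕1⊕0⊕0⊕0⊕0⊕0⊕1⊕1⊕0⊕1⊕1 = 1
Syndrome (s16...s1) = 11011 → position 27.
Overall parity (XOR of all 32 bits, including p0): 0⊕1⊕0⊕1⊕1⊕1⊕0⊕0⊕0⊕0⊕1⊕1⊕1⊕0⊕0⊕0⊕1⊕1⊕0⊕1⊕1⊕1⊕0⊕0⊕0⊕0⊕0⊕1⊕1⊕0⊕1⊕1 = 0
Overall=0, syndrome position=27 → double-bit error detected (uncorrectable).

double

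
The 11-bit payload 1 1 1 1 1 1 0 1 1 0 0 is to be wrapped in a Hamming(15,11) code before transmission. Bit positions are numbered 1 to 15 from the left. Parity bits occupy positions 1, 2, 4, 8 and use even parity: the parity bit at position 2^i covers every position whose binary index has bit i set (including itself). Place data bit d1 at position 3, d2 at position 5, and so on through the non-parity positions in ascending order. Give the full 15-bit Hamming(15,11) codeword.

Place data bits at non-power-of-two positions: b3=1, b5=1, b6=1, b7=1, b9=1, b10=1, b11=0, b12=1, b13=1, b14=0, b15=0.
p1 = XOR of data positions {3,5,7,9,11,13,15} = 1⊕1⊕1⊕1⊕0⊕1⊕0 = 1
p2 = XOR of data positions {3,6,7,10,11,14,15} = 1⊕1⊕1⊕1⊕0⊕0⊕0 = 0
p4 = XOR of data positions {5,6,7,12,13,14,15} = 1⊕1⊕1⊕1⊕1⊕0⊕0 = 1
p8 = XOR of data positions {9,10,11,12,13,14,15} = 1⊕1⊕0⊕1⊕1⊕0⊕0 = 0
Codeword b1..b15 = 101111101101100

101111101101100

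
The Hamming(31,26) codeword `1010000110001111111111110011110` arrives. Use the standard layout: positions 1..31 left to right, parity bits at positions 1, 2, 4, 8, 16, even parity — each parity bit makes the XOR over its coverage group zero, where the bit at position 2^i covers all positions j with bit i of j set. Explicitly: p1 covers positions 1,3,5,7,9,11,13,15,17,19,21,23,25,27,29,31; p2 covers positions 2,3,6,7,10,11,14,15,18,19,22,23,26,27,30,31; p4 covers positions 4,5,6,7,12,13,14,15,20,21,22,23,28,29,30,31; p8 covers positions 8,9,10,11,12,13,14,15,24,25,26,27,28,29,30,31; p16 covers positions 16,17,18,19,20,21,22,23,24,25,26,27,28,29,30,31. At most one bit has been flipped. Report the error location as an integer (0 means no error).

s1: b1⊕b3⊕b5⊕b7⊕b9⊕b11⊕b13⊕b15⊕b17⊕b19⊕b21⊕b23⊕b25⊕b27⊕b29⊕b31 = 1⊕1⊕0⊕0⊕1⊕0⊕1⊕1⊕1⊕1⊕1⊕1⊕0⊕1⊕1⊕0 = 1
s2: b2⊕b3⊕b6⊕b7⊕b10⊕b11⊕b14⊕b15⊕b18⊕b19⊕b22⊕b23⊕b26⊕b27⊕b30⊕b31 = 0⊕1⊕0⊕0⊕0⊕0⊕1⊕1⊕1⊕1⊕1⊕1⊕0⊕1⊕1⊕0 = 1
s4: b4⊕b5⊕b6⊕b7⊕b12⊕b13⊕b14⊕b15⊕b20⊕b21⊕b22⊕b23⊕b28⊕b29⊕b30⊕b31 = 0⊕0⊕0⊕0⊕0⊕1⊕1⊕1⊕1⊕1⊕1⊕1⊕1⊕1⊕1⊕0 = 0
s8: b8⊕b9⊕b10⊕b11⊕b12⊕b13⊕b14⊕b15⊕b24⊕b25⊕b26⊕b27⊕b28⊕b29⊕b30⊕b31 = 1⊕1⊕0⊕0⊕0⊕1⊕1⊕1⊕1⊕0⊕0⊕1⊕1⊕1⊕1⊕0 = 0
s16: b16⊕b17⊕b18⊕b19⊕b20⊕b21⊕b22⊕b23⊕b24⊕b25⊕b26⊕b27⊕b28⊕b29⊕b30⊕b31 = 1⊕1⊕1⊕1⊕1⊕1⊕1⊕1⊕1⊕0⊕0⊕1⊕1⊕1⊕1⊕0 = 1
Syndrome (s16...s1) = 10011 → position 19.

19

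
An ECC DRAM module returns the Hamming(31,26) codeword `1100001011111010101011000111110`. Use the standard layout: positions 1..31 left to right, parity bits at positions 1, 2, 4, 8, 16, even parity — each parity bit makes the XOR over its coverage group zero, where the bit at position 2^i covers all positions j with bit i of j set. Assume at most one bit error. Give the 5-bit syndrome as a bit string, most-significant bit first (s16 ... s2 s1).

11101

s1: b1⊕b3⊕b5⊕b7⊕b9⊕b11⊕b13⊕b15⊕b17⊕b19⊕b21⊕b23⊕b25⊕b27⊕b29⊕b31 = 1⊕0⊕0⊕1⊕1⊕1⊕1⊕1⊕1⊕1⊕1⊕0⊕0⊕1⊕1⊕0 = 1
s2: b2⊕b3⊕b6⊕b7⊕b10⊕b11⊕b14⊕b15⊕b18⊕b19⊕b22⊕b23⊕b26⊕b27⊕b30⊕b31 = 1⊕0⊕0⊕1⊕1⊕1⊕0⊕1⊕0⊕1⊕1⊕0⊕1⊕1⊕1⊕0 = 0
s4: b4⊕b5⊕b6⊕b7⊕b12⊕b13⊕b14⊕b15⊕b20⊕b21⊕b22⊕b23⊕b28⊕b29⊕b30⊕b31 = 0⊕0⊕0⊕1⊕1⊕1⊕0⊕1⊕0⊕1⊕1⊕0⊕1⊕1⊕1⊕0 = 1
s8: b8⊕b9⊕b10⊕b11⊕b12⊕b13⊕b14⊕b15⊕b24⊕b25⊕b26⊕b27⊕b28⊕b29⊕b30⊕b31 = 0⊕1⊕1⊕1⊕1⊕1⊕0⊕1⊕0⊕0⊕1⊕1⊕1⊕1⊕1⊕0 = 1
s16: b16⊕b17⊕b18⊕b19⊕b20⊕b21⊕b22⊕b23⊕b24⊕b25⊕b26⊕b27⊕b28⊕b29⊕b30⊕b31 = 0⊕1⊕0⊕1⊕0⊕1⊕1⊕0⊕0⊕0⊕1⊕1⊕1⊕1⊕1⊕0 = 1
Syndrome (s16...s1) = 11101 → position 29.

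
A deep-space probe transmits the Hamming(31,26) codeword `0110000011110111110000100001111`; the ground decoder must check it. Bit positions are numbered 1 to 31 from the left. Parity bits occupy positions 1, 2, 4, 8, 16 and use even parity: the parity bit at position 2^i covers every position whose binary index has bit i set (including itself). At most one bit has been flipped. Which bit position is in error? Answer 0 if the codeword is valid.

s1: b1⊕b3⊕b5⊕b7⊕b9⊕b11⊕b13⊕b15⊕b17⊕b19⊕b21⊕b23⊕b25⊕b27⊕b29⊕b31 = 0⊕1⊕0⊕0⊕1⊕1⊕0⊕1⊕1⊕0⊕0⊕1⊕0⊕0⊕1⊕1 = 0
s2: b2⊕b3⊕b6⊕b7⊕b10⊕b11⊕b14⊕b15⊕b18⊕b19⊕b22⊕b23⊕b26⊕b27⊕b30⊕b31 = 1⊕1⊕0⊕0⊕1⊕1⊕1⊕1⊕1⊕0⊕0⊕1⊕0⊕0⊕1⊕1 = 0
s4: b4⊕b5⊕b6⊕b7⊕b12⊕b13⊕b14⊕b15⊕b20⊕b21⊕b22⊕b23⊕b28⊕b29⊕b30⊕b31 = 0⊕0⊕0⊕0⊕1⊕0⊕1⊕1⊕0⊕0⊕0⊕1⊕1⊕1⊕1⊕1 = 0
s8: b8⊕b9⊕b10⊕b11⊕b12⊕b13⊕b14⊕b15⊕b24⊕b25⊕b26⊕b27⊕b28⊕b29⊕b30⊕b31 = 0⊕1⊕1⊕1⊕1⊕0⊕1⊕1⊕0⊕0⊕0⊕0⊕1⊕1⊕1⊕1 = 0
s16: b16⊕b17⊕b18⊕b19⊕b20⊕b21⊕b22⊕b23⊕b24⊕b25⊕b26⊕b27⊕b28⊕b29⊕b30⊕b31 = 1⊕1⊕1⊕0⊕0⊕0⊕0⊕1⊕0⊕0⊕0⊕0⊕1⊕1⊕1⊕1 = 0
Syndrome (s16...s1) = 00000 → position 0 (no error).

0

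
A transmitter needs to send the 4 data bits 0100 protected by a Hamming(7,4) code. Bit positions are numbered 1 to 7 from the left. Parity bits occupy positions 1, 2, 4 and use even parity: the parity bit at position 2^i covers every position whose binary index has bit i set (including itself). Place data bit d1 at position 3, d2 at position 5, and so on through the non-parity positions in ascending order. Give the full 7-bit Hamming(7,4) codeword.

1001100

Place data bits at non-power-of-two positions: b3=0, b5=1, b6=0, b7=0.
p1 = XOR of data positions {3,5,7} = 0⊕1⊕0 = 1
p2 = XOR of data positions {3,6,7} = 0⊕0⊕0 = 0
p4 = XOR of data positions {5,6,7} = 1⊕0⊕0 = 1
Codeword b1..b7 = 1001100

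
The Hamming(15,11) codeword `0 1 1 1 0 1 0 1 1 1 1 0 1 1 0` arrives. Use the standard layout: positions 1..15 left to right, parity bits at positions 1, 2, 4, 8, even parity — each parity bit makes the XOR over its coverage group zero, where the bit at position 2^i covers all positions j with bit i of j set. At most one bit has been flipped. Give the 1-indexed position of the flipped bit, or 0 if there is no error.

0

s1: b1⊕b3⊕b5⊕b7⊕b9⊕b11⊕b13⊕b15 = 0⊕1⊕0⊕0⊕1⊕1⊕1⊕0 = 0
s2: b2⊕b3⊕b6⊕b7⊕b10⊕b11⊕b14⊕b15 = 1⊕1⊕1⊕0⊕1⊕1⊕1⊕0 = 0
s4: b4⊕b5⊕b6⊕b7⊕b12⊕b13⊕b14⊕b15 = 1⊕0⊕1⊕0⊕0⊕1⊕1⊕0 = 0
s8: b8⊕b9⊕b10⊕b11⊕b12⊕b13⊕b14⊕b15 = 1⊕1⊕1⊕1⊕0⊕1⊕1⊕0 = 0
Syndrome (s8...s1) = 0000 → position 0 (no error).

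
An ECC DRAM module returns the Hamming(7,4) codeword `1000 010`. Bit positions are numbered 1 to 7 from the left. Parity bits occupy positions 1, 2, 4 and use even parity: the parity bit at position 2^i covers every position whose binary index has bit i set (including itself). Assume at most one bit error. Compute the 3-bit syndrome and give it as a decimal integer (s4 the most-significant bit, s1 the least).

s1: b1⊕b3⊕b5⊕b7 = 1⊕0⊕0⊕0 = 1
s2: b2⊕b3⊕b6⊕b7 = 0⊕0⊕1⊕0 = 1
s4: b4⊕b5⊕b6⊕b7 = 0⊕0⊕1⊕0 = 1
Syndrome (s4...s1) = 111 → position 7.

7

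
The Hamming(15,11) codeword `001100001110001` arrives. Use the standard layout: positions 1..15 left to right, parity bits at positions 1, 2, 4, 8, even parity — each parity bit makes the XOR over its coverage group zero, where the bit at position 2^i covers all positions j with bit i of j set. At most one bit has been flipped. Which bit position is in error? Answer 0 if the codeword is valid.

0

s1: b1⊕b3⊕b5⊕b7⊕b9⊕b11⊕b13⊕b15 = 0⊕1⊕0⊕0⊕1⊕1⊕0⊕1 = 0
s2: b2⊕b3⊕b6⊕b7⊕b10⊕b11⊕b14⊕b15 = 0⊕1⊕0⊕0⊕1⊕1⊕0⊕1 = 0
s4: b4⊕b5⊕b6⊕b7⊕b12⊕b13⊕b14⊕b15 = 1⊕0⊕0⊕0⊕0⊕0⊕0⊕1 = 0
s8: b8⊕b9⊕b10⊕b11⊕b12⊕b13⊕b14⊕b15 = 0⊕1⊕1⊕1⊕0⊕0⊕0⊕1 = 0
Syndrome (s8...s1) = 0000 → position 0 (no error).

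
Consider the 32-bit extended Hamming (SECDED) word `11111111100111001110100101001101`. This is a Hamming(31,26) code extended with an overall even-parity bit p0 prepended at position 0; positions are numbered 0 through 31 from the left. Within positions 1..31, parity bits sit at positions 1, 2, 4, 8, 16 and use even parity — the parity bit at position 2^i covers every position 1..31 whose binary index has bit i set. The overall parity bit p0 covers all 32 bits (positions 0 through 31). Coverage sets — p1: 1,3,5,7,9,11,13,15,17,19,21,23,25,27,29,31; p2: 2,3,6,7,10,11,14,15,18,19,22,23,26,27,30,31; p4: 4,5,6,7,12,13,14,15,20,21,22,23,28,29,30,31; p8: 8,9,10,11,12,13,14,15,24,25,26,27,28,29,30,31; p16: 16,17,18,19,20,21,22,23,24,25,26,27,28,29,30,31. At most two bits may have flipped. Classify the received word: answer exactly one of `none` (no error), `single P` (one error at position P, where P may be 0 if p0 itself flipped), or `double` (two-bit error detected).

s1: b1⊕b3⊕b5⊕b7⊕b9⊕b11⊕b13⊕b15⊕b17⊕b19⊕b21⊕b23⊕b25⊕b27⊕b29⊕b31 = 1⊕1⊕1⊕1⊕0⊕1⊕1⊕0⊕1⊕0⊕0⊕1⊕1⊕0⊕1⊕1 = 1
s2: b2⊕b3⊕b6⊕b7⊕b10⊕b11⊕b14⊕b15⊕b18⊕b19⊕b22⊕b23⊕b26⊕b27⊕b30⊕b31 = 1⊕1⊕1⊕1⊕0⊕1⊕0⊕0⊕1⊕0⊕0⊕1⊕0⊕0⊕0⊕1 = 0
s4: b4⊕b5⊕b6⊕b7⊕b12⊕b13⊕b14⊕b15⊕b20⊕b21⊕b22⊕b23⊕b28⊕b29⊕b30⊕b31 = 1⊕1⊕1⊕1⊕1⊕1⊕0⊕0⊕1⊕0⊕0⊕1⊕1⊕1⊕0⊕1 = 1
s8: b8⊕b9⊕b10⊕b11⊕b12⊕b13⊕b14⊕b15⊕b24⊕b25⊕b26⊕b27⊕b28⊕b29⊕b30⊕b31 = 1⊕0⊕0⊕1⊕1⊕1⊕0⊕0⊕0⊕1⊕0⊕0⊕1⊕1⊕0⊕1 = 0
s16: b16⊕b17⊕b18⊕b19⊕b20⊕b21⊕b22⊕b23⊕b24⊕b25⊕b26⊕b27⊕b28⊕b29⊕b30⊕b31 = 1⊕1⊕1⊕0⊕1⊕0⊕0⊕1⊕0⊕1⊕0⊕0⊕1⊕1⊕0⊕1 = 1
Syndrome (s16...s1) = 10101 → position 21.
Overall parity (XOR of all 32 bits, including p0): 1⊕1⊕1⊕1⊕1⊕1⊕1⊕1⊕1⊕0⊕0⊕1⊕1⊕1⊕0⊕0⊕1⊕1⊕1⊕0⊕1⊕0⊕0⊕1⊕0⊕1⊕0⊕0⊕1⊕1⊕0⊕1 = 1
Overall=1, syndrome position=21 → single-bit error at position 21.

single 21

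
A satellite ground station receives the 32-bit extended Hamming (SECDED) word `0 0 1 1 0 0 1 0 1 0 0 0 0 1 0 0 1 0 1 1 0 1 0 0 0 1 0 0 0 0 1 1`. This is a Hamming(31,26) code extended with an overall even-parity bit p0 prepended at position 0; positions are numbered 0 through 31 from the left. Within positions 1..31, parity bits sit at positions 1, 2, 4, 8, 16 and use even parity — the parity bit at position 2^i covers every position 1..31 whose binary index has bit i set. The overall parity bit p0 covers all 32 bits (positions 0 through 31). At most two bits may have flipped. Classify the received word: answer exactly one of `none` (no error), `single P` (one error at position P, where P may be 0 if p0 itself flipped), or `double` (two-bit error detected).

double

s1: b1⊕b3⊕b5⊕b7⊕b9⊕b11⊕b13⊕b15⊕b17⊕b19⊕b21⊕b23⊕b25⊕b27⊕b29⊕b31 = 0⊕1⊕0⊕0⊕0⊕0⊕1⊕0⊕0⊕1⊕1⊕0⊕1⊕0⊕0⊕1 = 0
s2: b2⊕b3⊕b6⊕b7⊕b10⊕b11⊕b14⊕b15⊕b18⊕b19⊕b22⊕b23⊕b26⊕b27⊕b30⊕b31 = 1⊕1⊕1⊕0⊕0⊕0⊕0⊕0⊕1⊕1⊕0⊕0⊕0⊕0⊕1⊕1 = 1
s4: b4⊕b5⊕b6⊕b7⊕b12⊕b13⊕b14⊕b15⊕b20⊕b21⊕b22⊕b23⊕b28⊕b29⊕b30⊕b31 = 0⊕0⊕1⊕0⊕0⊕1⊕0⊕0⊕0⊕1⊕0⊕0⊕0⊕0⊕1⊕1 = 1
s8: b8⊕b9⊕b10⊕b11⊕b12⊕b13⊕b14⊕b15⊕b24⊕b25⊕b26⊕b27⊕b28⊕b29⊕b30⊕b31 = 1⊕0⊕0⊕0⊕0⊕1⊕0⊕0⊕0⊕1⊕0⊕0⊕0⊕0⊕1⊕1 = 1
s16: b16⊕b17⊕b18⊕b19⊕b20⊕b21⊕b22⊕b23⊕b24⊕b25⊕b26⊕b27⊕b28⊕b29⊕b30⊕b31 = 1⊕0⊕1⊕1⊕0⊕1⊕0⊕0⊕0⊕1⊕0⊕0⊕0⊕0⊕1⊕1 = 1
Syndrome (s16...s1) = 11110 → position 30.
Overall parity (XOR of all 32 bits, including p0): 0⊕0⊕1⊕1⊕0⊕0⊕1⊕0⊕1⊕0⊕0⊕0⊕0⊕1⊕0⊕0⊕1⊕0⊕1⊕1⊕0⊕1⊕0⊕0⊕0⊕1⊕0⊕0⊕0⊕0⊕1⊕1 = 0
Overall=0, syndrome position=30 → double-bit error detected (uncorrectable).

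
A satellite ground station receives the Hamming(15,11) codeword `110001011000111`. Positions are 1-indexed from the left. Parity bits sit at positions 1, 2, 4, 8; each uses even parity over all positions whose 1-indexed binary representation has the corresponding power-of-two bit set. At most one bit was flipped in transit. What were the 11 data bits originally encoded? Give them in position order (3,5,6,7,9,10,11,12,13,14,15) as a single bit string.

s1: b1⊕b3⊕b5⊕b7⊕b9⊕b11⊕b13⊕b15 = 1⊕0⊕0⊕0⊕1⊕0⊕1⊕1 = 0
s2: b2⊕b3⊕b6⊕b7⊕b10⊕b11⊕b14⊕b15 = 1⊕0⊕1⊕0⊕0⊕0⊕1⊕1 = 0
s4: b4⊕b5⊕b6⊕b7⊕b12⊕b13⊕b14⊕b15 = 0⊕0⊕1⊕0⊕0⊕1⊕1⊕1 = 0
s8: b8⊕b9⊕b10⊕b11⊕b12⊕b13⊕b14⊕b15 = 1⊕1⊕0⊕0⊕0⊕1⊕1⊕1 = 1
Syndrome (s8...s1) = 1000 → position 8.
Flip bit 8: corrected codeword = 110001001000111
Data bits at positions 3,5,6,7,9,10,11,12,13,14,15: 00101000111

00101000111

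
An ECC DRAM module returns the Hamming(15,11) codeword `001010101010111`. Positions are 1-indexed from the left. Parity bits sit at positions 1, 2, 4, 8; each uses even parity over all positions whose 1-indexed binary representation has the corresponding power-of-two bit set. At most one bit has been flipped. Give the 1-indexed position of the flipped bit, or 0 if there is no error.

s1: b1⊕b3⊕b5⊕b7⊕b9⊕b11⊕b13⊕b15 = 0⊕1⊕1⊕1⊕1⊕1⊕1⊕1 = 1
s2: b2⊕b3⊕b6⊕b7⊕b10⊕b11⊕b14⊕b15 = 0⊕1⊕0⊕1⊕0⊕1⊕1⊕1 = 1
s4: b4⊕b5⊕b6⊕b7⊕b12⊕b13⊕b14⊕b15 = 0⊕1⊕0⊕1⊕0⊕1⊕1⊕1 = 1
s8: b8⊕b9⊕b10⊕b11⊕b12⊕b13⊕b14⊕b15 = 0⊕1⊕0⊕1⊕0⊕1⊕1⊕1 = 1
Syndrome (s8...s1) = 1111 → position 15.

15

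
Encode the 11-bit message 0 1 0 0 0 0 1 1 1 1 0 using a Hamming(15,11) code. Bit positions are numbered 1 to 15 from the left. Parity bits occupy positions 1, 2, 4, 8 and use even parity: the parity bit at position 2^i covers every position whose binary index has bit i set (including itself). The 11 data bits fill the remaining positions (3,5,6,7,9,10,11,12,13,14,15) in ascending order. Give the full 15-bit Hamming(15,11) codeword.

Place data bits at non-power-of-two positions: b3=0, b5=1, b6=0, b7=0, b9=0, b10=0, b11=1, b12=1, b13=1, b14=1, b15=0.
p1 = XOR of data positions {3,5,7,9,11,13,15} = 0⊕1⊕0⊕0⊕1⊕1⊕0 = 1
p2 = XOR of data positions {3,6,7,10,11,14,15} = 0⊕0⊕0⊕0⊕1⊕1⊕0 = 0
p4 = XOR of data positions {5,6,7,12,13,14,15} = 1⊕0⊕0⊕1⊕1⊕1⊕0 = 0
p8 = XOR of data positions {9,10,11,12,13,14,15} = 0⊕0⊕1⊕1⊕1⊕1⊕0 = 0
Codeword b1..b15 = 100010000011110

100010000011110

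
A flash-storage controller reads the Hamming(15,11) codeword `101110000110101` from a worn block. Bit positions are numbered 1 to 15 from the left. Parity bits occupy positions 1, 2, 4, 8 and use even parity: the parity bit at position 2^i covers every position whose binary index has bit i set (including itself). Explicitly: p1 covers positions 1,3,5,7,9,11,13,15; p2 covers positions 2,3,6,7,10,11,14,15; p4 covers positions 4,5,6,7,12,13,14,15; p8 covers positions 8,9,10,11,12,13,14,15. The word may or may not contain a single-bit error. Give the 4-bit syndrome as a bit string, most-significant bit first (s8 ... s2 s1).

s1: b1⊕b3⊕b5⊕b7⊕b9⊕b11⊕b13⊕b15 = 1⊕1⊕1⊕0⊕0⊕1⊕1⊕1 = 0
s2: b2⊕b3⊕b6⊕b7⊕b10⊕b11⊕b14⊕b15 = 0⊕1⊕0⊕0⊕1⊕1⊕0⊕1 = 0
s4: b4⊕b5⊕b6⊕b7⊕b12⊕b13⊕b14⊕b15 = 1⊕1⊕0⊕0⊕0⊕1⊕0⊕1 = 0
s8: b8⊕b9⊕b10⊕b11⊕b12⊕b13⊕b14⊕b15 = 0⊕0⊕1⊕1⊕0⊕1⊕0⊕1 = 0
Syndrome (s8...s1) = 0000 → position 0 (no error).

0000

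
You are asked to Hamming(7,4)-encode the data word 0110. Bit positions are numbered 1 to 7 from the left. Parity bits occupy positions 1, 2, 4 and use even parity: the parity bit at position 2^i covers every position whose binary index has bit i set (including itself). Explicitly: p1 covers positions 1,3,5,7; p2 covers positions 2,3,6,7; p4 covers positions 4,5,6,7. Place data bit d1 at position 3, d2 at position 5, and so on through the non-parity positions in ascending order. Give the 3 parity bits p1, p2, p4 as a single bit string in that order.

110

Place data bits at non-power-of-two positions: b3=0, b5=1, b6=1, b7=0.
p1 = XOR of data positions {3,5,7} = 0⊕1⊕0 = 1
p2 = XOR of data positions {3,6,7} = 0⊕1⊕0 = 1
p4 = XOR of data positions {5,6,7} = 1⊕1⊕0 = 0
Parity bits p1,p2,p4 = 110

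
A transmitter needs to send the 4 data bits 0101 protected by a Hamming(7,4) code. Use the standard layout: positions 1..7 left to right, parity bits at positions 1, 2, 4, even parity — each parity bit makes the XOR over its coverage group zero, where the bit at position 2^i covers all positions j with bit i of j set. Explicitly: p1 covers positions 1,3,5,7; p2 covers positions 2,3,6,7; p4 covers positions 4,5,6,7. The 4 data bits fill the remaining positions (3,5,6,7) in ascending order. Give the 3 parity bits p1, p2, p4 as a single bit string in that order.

Place data bits at non-power-of-two positions: b3=0, b5=1, b6=0, b7=1.
p1 = XOR of data positions {3,5,7} = 0⊕1⊕1 = 0
p2 = XOR of data positions {3,6,7} = 0⊕0⊕1 = 1
p4 = XOR of data positions {5,6,7} = 1⊕0⊕1 = 0
Parity bits p1,p2,p4 = 010

010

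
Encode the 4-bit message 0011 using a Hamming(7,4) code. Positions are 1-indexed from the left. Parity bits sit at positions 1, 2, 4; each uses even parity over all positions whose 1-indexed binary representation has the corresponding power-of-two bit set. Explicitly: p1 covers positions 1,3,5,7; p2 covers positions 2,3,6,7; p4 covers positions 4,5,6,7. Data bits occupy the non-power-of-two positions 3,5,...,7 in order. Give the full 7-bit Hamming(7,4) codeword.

1000011

Place data bits at non-power-of-two positions: b3=0, b5=0, b6=1, b7=1.
p1 = XOR of data positions {3,5,7} = 0⊕0⊕1 = 1
p2 = XOR of data positions {3,6,7} = 0⊕1⊕1 = 0
p4 = XOR of data positions {5,6,7} = 0⊕1⊕1 = 0
Codeword b1..b7 = 1000011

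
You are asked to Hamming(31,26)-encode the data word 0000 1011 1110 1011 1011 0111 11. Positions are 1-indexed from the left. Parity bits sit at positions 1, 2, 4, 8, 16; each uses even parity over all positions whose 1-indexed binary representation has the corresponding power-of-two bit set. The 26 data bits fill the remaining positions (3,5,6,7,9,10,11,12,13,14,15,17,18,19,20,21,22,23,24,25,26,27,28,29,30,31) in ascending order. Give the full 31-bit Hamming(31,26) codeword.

Place data bits at non-power-of-two positions: b3=0, b5=0, b6=0, b7=0, b9=1, b10=0, b11=1, b12=1, b13=1, b14=1, b15=1, b17=0, b18=1, b19=0, b20=1, b21=1, b22=1, b23=0, b24=1, b25=1, b26=0, b27=1, b28=1, b29=1, b30=1, b31=1.
p1 = XOR of data positions {3,5,7,9,11,13,15,17,19,21,23,25,27,29,31} = 0⊕0⊕0⊕1⊕1⊕1⊕1⊕0⊕0⊕1⊕0⊕1⊕1⊕1⊕1 = 1
p2 = XOR of data positions {3,6,7,10,11,14,15,18,19,22,23,26,27,30,31} = 0⊕0⊕0⊕0⊕1⊕1⊕1⊕1⊕0⊕1⊕0⊕0⊕1⊕1⊕1 = 0
p4 = XOR of data positions {5,6,7,12,13,14,15,20,21,22,23,28,29,30,31} = 0⊕0⊕0⊕1⊕1⊕1⊕1⊕1⊕1⊕1⊕0⊕1⊕1⊕1⊕1 = 1
p8 = XOR of data positions {9,10,11,12,13,14,15,24,25,26,27,28,29,30,31} = 1⊕0⊕1⊕1⊕1⊕1⊕1⊕1⊕1⊕0⊕1⊕1⊕1⊕1⊕1 = 1
p16 = XOR of data positions {17,18,19,20,21,22,23,24,25,26,27,28,29,30,31} = 0⊕1⊕0⊕1⊕1⊕1⊕0⊕1⊕1⊕0⊕1⊕1⊕1⊕1⊕1 = 1
Codeword b1..b31 = 1001000110111111010111011011111

1001000110111111010111011011111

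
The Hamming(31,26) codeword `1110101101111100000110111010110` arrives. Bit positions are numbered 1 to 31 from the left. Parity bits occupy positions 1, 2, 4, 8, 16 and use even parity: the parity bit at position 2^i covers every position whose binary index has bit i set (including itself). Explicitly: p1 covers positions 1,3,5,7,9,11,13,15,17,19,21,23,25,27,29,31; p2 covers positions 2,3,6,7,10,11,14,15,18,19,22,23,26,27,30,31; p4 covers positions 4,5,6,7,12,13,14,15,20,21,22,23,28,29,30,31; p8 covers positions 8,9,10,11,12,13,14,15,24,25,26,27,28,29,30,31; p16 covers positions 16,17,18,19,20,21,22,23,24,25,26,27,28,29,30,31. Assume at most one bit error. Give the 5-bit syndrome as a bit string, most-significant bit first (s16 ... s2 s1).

01011

s1: b1⊕b3⊕b5⊕b7⊕b9⊕b11⊕b13⊕b15⊕b17⊕b19⊕b21⊕b23⊕b25⊕b27⊕b29⊕b31 = 1⊕1⊕1⊕1⊕0⊕1⊕1⊕0⊕0⊕0⊕1⊕1⊕1⊕1⊕1⊕0 = 1
s2: b2⊕b3⊕b6⊕b7⊕b10⊕b11⊕b14⊕b15⊕b18⊕b19⊕b22⊕b23⊕b26⊕b27⊕b30⊕b31 = 1⊕1⊕0⊕1⊕1⊕1⊕1⊕0⊕0⊕0⊕0⊕1⊕0⊕1⊕1⊕0 = 1
s4: b4⊕b5⊕b6⊕b7⊕b12⊕b13⊕b14⊕b15⊕b20⊕b21⊕b22⊕b23⊕b28⊕b29⊕b30⊕b31 = 0⊕1⊕0⊕1⊕1⊕1⊕1⊕0⊕1⊕1⊕0⊕1⊕0⊕1⊕1⊕0 = 0
s8: b8⊕b9⊕b10⊕b11⊕b12⊕b13⊕b14⊕b15⊕b24⊕b25⊕b26⊕b27⊕b28⊕b29⊕b30⊕b31 = 1⊕0⊕1⊕1⊕1⊕1⊕1⊕0⊕1⊕1⊕0⊕1⊕0⊕1⊕1⊕0 = 1
s16: b16⊕b17⊕b18⊕b19⊕b20⊕b21⊕b22⊕b23⊕b24⊕b25⊕b26⊕b27⊕b28⊕b29⊕b30⊕b31 = 0⊕0⊕0⊕0⊕1⊕1⊕0⊕1⊕1⊕1⊕0⊕1⊕0⊕1⊕1⊕0 = 0
Syndrome (s16...s1) = 01011 → position 11.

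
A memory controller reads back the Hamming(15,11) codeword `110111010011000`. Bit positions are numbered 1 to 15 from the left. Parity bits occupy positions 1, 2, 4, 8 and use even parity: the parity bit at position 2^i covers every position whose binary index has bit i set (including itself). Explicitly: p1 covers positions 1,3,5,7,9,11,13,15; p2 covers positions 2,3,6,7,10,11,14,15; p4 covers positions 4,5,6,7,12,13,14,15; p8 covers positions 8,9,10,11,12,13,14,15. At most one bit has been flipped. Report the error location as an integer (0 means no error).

s1: b1⊕b3⊕b5⊕b7⊕b9⊕b11⊕b13⊕b15 = 1⊕0⊕1⊕0⊕0⊕1⊕0⊕0 = 1
s2: b2⊕b3⊕b6⊕b7⊕b10⊕b11⊕b14⊕b15 = 1⊕0⊕1⊕0⊕0⊕1⊕0⊕0 = 1
s4: b4⊕b5⊕b6⊕b7⊕b12⊕b13⊕b14⊕b15 = 1⊕1⊕1⊕0⊕1⊕0⊕0⊕0 = 0
s8: b8⊕b9⊕b10⊕b11⊕b12⊕b13⊕b14⊕b15 = 1⊕0⊕0⊕1⊕1⊕0⊕0⊕0 = 1
Syndrome (s8...s1) = 1011 → position 11.

11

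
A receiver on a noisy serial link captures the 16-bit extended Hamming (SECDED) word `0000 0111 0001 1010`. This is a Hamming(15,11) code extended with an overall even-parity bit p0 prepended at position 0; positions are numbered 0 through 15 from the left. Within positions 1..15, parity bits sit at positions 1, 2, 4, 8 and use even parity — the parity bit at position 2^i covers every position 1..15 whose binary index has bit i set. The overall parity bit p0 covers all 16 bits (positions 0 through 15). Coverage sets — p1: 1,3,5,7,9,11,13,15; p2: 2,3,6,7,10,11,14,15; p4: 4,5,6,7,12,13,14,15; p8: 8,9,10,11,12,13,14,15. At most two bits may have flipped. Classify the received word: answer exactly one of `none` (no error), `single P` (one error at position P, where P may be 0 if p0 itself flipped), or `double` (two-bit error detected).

s1: b1⊕b3⊕b5⊕b7⊕b9⊕b11⊕b13⊕b15 = 0⊕0⊕1⊕1⊕0⊕1⊕0⊕0 = 1
s2: b2⊕b3⊕b6⊕b7⊕b10⊕b11⊕b14⊕b15 = 0⊕0⊕1⊕1⊕0⊕1⊕1⊕0 = 0
s4: b4⊕b5⊕b6⊕b7⊕b12⊕b13⊕b14⊕b15 = 0⊕1⊕1⊕1⊕1⊕0⊕1⊕0 = 1
s8: b8⊕b9⊕b10⊕b11⊕b12⊕b13⊕b14⊕b15 = 0⊕0⊕0⊕1⊕1⊕0⊕1⊕0 = 1
Syndrome (s8...s1) = 1101 → position 13.
Overall parity (XOR of all 16 bits, including p0): 0⊕0⊕0⊕0⊕0⊕1⊕1⊕1⊕0⊕0⊕0⊕1⊕1⊕0⊕1⊕0 = 0
Overall=0, syndrome position=13 → double-bit error detected (uncorrectable).

double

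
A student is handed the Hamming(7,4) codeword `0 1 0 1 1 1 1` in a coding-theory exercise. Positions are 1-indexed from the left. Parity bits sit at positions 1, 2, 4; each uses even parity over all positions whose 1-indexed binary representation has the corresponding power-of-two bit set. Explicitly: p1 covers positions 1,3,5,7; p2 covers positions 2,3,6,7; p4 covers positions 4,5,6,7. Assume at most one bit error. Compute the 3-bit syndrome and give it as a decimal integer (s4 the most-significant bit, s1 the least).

2

s1: b1⊕b3⊕b5⊕b7 = 0⊕0⊕1⊕1 = 0
s2: b2⊕b3⊕b6⊕b7 = 1⊕0⊕1⊕1 = 1
s4: b4⊕b5⊕b6⊕b7 = 1⊕1⊕1⊕1 = 0
Syndrome (s4...s1) = 010 → position 2.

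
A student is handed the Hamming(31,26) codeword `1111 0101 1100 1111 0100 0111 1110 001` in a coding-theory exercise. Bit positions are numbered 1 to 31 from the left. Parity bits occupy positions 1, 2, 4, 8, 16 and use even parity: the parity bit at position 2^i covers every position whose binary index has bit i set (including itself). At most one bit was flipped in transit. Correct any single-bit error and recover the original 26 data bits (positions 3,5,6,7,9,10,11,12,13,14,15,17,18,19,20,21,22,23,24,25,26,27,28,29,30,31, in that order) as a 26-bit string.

10101100111010001110110001

s1: b1⊕b3⊕b5⊕b7⊕b9⊕b11⊕b13⊕b15⊕b17⊕b19⊕b21⊕b23⊕b25⊕b27⊕b29⊕b31 = 1⊕1⊕0⊕0⊕1⊕0⊕1⊕1⊕0⊕0⊕0⊕1⊕1⊕1⊕0⊕1 = 1
s2: b2⊕b3⊕b6⊕b7⊕b10⊕b11⊕b14⊕b15⊕b18⊕b19⊕b22⊕b23⊕b26⊕b27⊕b30⊕b31 = 1⊕1⊕1⊕0⊕1⊕0⊕1⊕1⊕1⊕0⊕1⊕1⊕1⊕1⊕0⊕1 = 0
s4: b4⊕b5⊕b6⊕b7⊕b12⊕b13⊕b14⊕b15⊕b20⊕b21⊕b22⊕b23⊕b28⊕b29⊕b30⊕b31 = 1⊕0⊕1⊕0⊕0⊕1⊕1⊕1⊕0⊕0⊕1⊕1⊕0⊕0⊕0⊕1 = 0
s8: b8⊕b9⊕b10⊕b11⊕b12⊕b13⊕b14⊕b15⊕b24⊕b25⊕b26⊕b27⊕b28⊕b29⊕b30⊕b31 = 1⊕1⊕1⊕0⊕0⊕1⊕1⊕1⊕1⊕1⊕1⊕1⊕0⊕0⊕0⊕1 = 1
s16: b16⊕b17⊕b18⊕b19⊕b20⊕b21⊕b22⊕b23⊕b24⊕b25⊕b26⊕b27⊕b28⊕b29⊕b30⊕b31 = 1⊕0⊕1⊕0⊕0⊕0⊕1⊕1⊕1⊕1⊕1⊕1⊕0⊕0⊕0⊕1 = 1
Syndrome (s16...s1) = 11001 → position 25.
Flip bit 25: corrected codeword = 1111010111001111010001110110001
Data bits at positions 3,5,6,7,9,10,11,12,13,14,15,17,18,19,20,21,22,23,24,25,26,27,28,29,30,31: 10101100111010001110110001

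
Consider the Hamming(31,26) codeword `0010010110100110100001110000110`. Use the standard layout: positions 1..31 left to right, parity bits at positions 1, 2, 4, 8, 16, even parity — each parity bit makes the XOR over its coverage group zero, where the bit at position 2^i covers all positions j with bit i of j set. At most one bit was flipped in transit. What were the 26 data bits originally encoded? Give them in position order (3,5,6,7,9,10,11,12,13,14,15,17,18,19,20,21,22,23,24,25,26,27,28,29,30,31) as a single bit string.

11101010011100001110000110

s1: b1⊕b3⊕b5⊕b7⊕b9⊕b11⊕b13⊕b15⊕b17⊕b19⊕b21⊕b23⊕b25⊕b27⊕b29⊕b31 = 0⊕1⊕0⊕0⊕1⊕1⊕0⊕1⊕1⊕0⊕0⊕1⊕0⊕0⊕1⊕0 = 1
s2: b2⊕b3⊕b6⊕b7⊕b10⊕b11⊕b14⊕b15⊕b18⊕b19⊕b22⊕b23⊕b26⊕b27⊕b30⊕b31 = 0⊕1⊕1⊕0⊕0⊕1⊕1⊕1⊕0⊕0⊕1⊕1⊕0⊕0⊕1⊕0 = 0
s4: b4⊕b5⊕b6⊕b7⊕b12⊕b13⊕b14⊕b15⊕b20⊕b21⊕b22⊕b23⊕b28⊕b29⊕b30⊕b31 = 0⊕0⊕1⊕0⊕0⊕0⊕1⊕1⊕0⊕0⊕1⊕1⊕0⊕1⊕1⊕0 = 1
s8: b8⊕b9⊕b10⊕b11⊕b12⊕b13⊕b14⊕b15⊕b24⊕b25⊕b26⊕b27⊕b28⊕b29⊕b30⊕b31 = 1⊕1⊕0⊕1⊕0⊕0⊕1⊕1⊕1⊕0⊕0⊕0⊕0⊕1⊕1⊕0 = 0
s16: b16⊕b17⊕b18⊕b19⊕b20⊕b21⊕b22⊕b23⊕b24⊕b25⊕b26⊕b27⊕b28⊕b29⊕b30⊕b31 = 0⊕1⊕0⊕0⊕0⊕0⊕1⊕1⊕1⊕0⊕0⊕0⊕0⊕1⊕1⊕0 = 0
Syndrome (s16...s1) = 00101 → position 5.
Flip bit 5: corrected codeword = 0010110110100110100001110000110
Data bits at positions 3,5,6,7,9,10,11,12,13,14,15,17,18,19,20,21,22,23,24,25,26,27,28,29,30,31: 11101010011100001110000110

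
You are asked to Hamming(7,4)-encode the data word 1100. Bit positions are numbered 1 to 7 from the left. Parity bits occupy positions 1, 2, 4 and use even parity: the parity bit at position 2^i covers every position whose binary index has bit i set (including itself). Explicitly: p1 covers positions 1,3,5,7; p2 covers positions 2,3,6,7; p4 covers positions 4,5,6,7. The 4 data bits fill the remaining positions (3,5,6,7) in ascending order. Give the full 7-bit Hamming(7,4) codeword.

0111100

Place data bits at non-power-of-two positions: b3=1, b5=1, b6=0, b7=0.
p1 = XOR of data positions {3,5,7} = 1⊕1⊕0 = 0
p2 = XOR of data positions {3,6,7} = 1⊕0⊕0 = 1
p4 = XOR of data positions {5,6,7} = 1⊕0⊕0 = 1
Codeword b1..b7 = 0111100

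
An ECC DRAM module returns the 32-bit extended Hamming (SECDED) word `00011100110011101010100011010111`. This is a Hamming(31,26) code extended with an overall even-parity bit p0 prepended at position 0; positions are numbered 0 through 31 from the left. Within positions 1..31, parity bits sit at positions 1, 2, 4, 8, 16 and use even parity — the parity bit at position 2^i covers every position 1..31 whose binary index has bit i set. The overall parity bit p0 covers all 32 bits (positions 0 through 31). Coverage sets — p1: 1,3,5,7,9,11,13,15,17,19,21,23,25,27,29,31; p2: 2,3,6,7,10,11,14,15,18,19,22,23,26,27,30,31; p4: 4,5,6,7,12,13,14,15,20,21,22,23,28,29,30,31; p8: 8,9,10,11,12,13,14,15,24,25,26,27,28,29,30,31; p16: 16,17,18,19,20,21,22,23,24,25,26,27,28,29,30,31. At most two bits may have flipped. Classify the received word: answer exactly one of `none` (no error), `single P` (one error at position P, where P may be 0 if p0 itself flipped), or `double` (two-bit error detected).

s1: b1⊕b3⊕b5⊕b7⊕b9⊕b11⊕b13⊕b15⊕b17⊕b19⊕b21⊕b23⊕b25⊕b27⊕b29⊕b31 = 0⊕1⊕1⊕0⊕1⊕0⊕1⊕0⊕0⊕0⊕0⊕0⊕1⊕1⊕1⊕1 = 0
s2: b2⊕b3⊕b6⊕b7⊕b10⊕b11⊕b14⊕b15⊕b18⊕b19⊕b22⊕b23⊕b26⊕b27⊕b30⊕b31 = 0⊕1⊕0⊕0⊕0⊕0⊕1⊕0⊕1⊕0⊕0⊕0⊕0⊕1⊕1⊕1 = 0
s4: b4⊕b5⊕b6⊕b7⊕b12⊕b13⊕b14⊕b15⊕b20⊕b21⊕b22⊕b23⊕b28⊕b29⊕b30⊕b31 = 1⊕1⊕0⊕0⊕1⊕1⊕1⊕0⊕1⊕0⊕0⊕0⊕0⊕1⊕1⊕1 = 1
s8: b8⊕b9⊕b10⊕b11⊕b12⊕b13⊕b14⊕b15⊕b24⊕b25⊕b26⊕b27⊕b28⊕b29⊕b30⊕b31 = 1⊕1⊕0⊕0⊕1⊕1⊕1⊕0⊕1⊕1⊕0⊕1⊕0⊕1⊕1⊕1 = 1
s16: b16⊕b17⊕b18⊕b19⊕b20⊕b21⊕b22⊕b23⊕b24⊕b25⊕b26⊕b27⊕b28⊕b29⊕b30⊕b31 = 1⊕0⊕1⊕0⊕1⊕0⊕0⊕0⊕1⊕1⊕0⊕1⊕0⊕1⊕1⊕1 = 1
Syndrome (s16...s1) = 11100 → position 28.
Overall parity (XOR of all 32 bits, including p0): 0⊕0⊕0⊕1⊕1⊕1⊕0⊕0⊕1⊕1⊕0⊕0⊕1⊕1⊕1⊕0⊕1⊕0⊕1⊕0⊕1⊕0⊕0⊕0⊕1⊕1⊕0⊕1⊕0⊕1⊕1⊕1 = 1
Overall=1, syndrome position=28 → single-bit error at position 28.

single 28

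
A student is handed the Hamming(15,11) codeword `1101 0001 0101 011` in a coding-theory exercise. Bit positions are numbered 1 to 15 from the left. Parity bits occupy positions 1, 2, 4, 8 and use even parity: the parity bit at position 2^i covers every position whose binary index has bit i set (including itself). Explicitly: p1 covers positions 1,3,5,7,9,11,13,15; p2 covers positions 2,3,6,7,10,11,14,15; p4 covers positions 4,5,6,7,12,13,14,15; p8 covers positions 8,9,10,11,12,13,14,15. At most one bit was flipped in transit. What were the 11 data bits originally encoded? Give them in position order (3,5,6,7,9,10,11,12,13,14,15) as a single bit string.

00000101011

s1: b1⊕b3⊕b5⊕b7⊕b9⊕b11⊕b13⊕b15 = 1⊕0⊕0⊕0⊕0⊕0⊕0⊕1 = 0
s2: b2⊕b3⊕b6⊕b7⊕b10⊕b11⊕b14⊕b15 = 1⊕0⊕0⊕0⊕1⊕0⊕1⊕1 = 0
s4: b4⊕b5⊕b6⊕b7⊕b12⊕b13⊕b14⊕b15 = 1⊕0⊕0⊕0⊕1⊕0⊕1⊕1 = 0
s8: b8⊕b9⊕b10⊕b11⊕b12⊕b13⊕b14⊕b15 = 1⊕0⊕1⊕0⊕1⊕0⊕1⊕1 = 1
Syndrome (s8...s1) = 1000 → position 8.
Flip bit 8: corrected codeword = 110100000101011
Data bits at positions 3,5,6,7,9,10,11,12,13,14,15: 00000101011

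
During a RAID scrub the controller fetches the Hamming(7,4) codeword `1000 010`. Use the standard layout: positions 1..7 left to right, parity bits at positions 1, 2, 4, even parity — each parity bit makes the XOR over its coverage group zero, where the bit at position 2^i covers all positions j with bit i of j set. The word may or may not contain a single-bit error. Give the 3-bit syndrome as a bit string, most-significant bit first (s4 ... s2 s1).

s1: b1⊕b3⊕b5⊕b7 = 1⊕0⊕0⊕0 = 1
s2: b2⊕b3⊕b6⊕b7 = 0⊕0⊕1⊕0 = 1
s4: b4⊕b5⊕b6⊕b7 = 0⊕0⊕1⊕0 = 1
Syndrome (s4...s1) = 111 → position 7.

111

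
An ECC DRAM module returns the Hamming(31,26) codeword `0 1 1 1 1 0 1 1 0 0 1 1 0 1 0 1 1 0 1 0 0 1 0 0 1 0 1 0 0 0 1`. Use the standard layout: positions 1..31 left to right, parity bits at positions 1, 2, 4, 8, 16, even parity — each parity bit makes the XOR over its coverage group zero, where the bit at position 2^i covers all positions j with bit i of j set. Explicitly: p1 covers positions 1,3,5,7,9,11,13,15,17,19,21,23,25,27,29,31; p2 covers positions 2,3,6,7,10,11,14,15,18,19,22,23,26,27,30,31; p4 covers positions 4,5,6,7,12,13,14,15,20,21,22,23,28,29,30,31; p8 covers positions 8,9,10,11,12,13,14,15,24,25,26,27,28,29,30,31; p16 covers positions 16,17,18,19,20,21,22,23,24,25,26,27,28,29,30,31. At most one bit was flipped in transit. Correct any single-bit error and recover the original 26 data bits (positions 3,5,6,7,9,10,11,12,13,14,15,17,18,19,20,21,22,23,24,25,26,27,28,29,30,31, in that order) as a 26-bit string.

s1: b1⊕b3⊕b5⊕b7⊕b9⊕b11⊕b13⊕b15⊕b17⊕b19⊕b21⊕b23⊕b25⊕b27⊕b29⊕b31 = 0⊕1⊕1⊕1⊕0⊕1⊕0⊕0⊕1⊕1⊕0⊕0⊕1⊕1⊕0⊕1 = 1
s2: b2⊕b3⊕b6⊕b7⊕b10⊕b11⊕b14⊕b15⊕b18⊕b19⊕b22⊕b23⊕b26⊕b27⊕b30⊕b31 = 1⊕1⊕0⊕1⊕0⊕1⊕1⊕0⊕0⊕1⊕1⊕0⊕0⊕1⊕0⊕1 = 1
s4: b4⊕b5⊕b6⊕b7⊕b12⊕b13⊕b14⊕b15⊕b20⊕b21⊕b22⊕b23⊕b28⊕b29⊕b30⊕b31 = 1⊕1⊕0⊕1⊕1⊕0⊕1⊕0⊕0⊕0⊕1⊕0⊕0⊕0⊕0⊕1 = 1
s8: b8⊕b9⊕b10⊕b11⊕b12⊕b13⊕b14⊕b15⊕b24⊕b25⊕b26⊕b27⊕b28⊕b29⊕b30⊕b31 = 1⊕0⊕0⊕1⊕1⊕0⊕1⊕0⊕0⊕1⊕0⊕1⊕0⊕0⊕0⊕1 = 1
s16: b16⊕b17⊕b18⊕b19⊕b20⊕b21⊕b22⊕b23⊕b24⊕b25⊕b26⊕b27⊕b28⊕b29⊕b30⊕b31 = 1⊕1⊕0⊕1⊕0⊕0⊕1⊕0⊕0⊕1⊕0⊕1⊕0⊕0⊕0⊕1 = 1
Syndrome (s16...s1) = 11111 → position 31.
Flip bit 31: corrected codeword = 0111101100110101101001001010000
Data bits at positions 3,5,6,7,9,10,11,12,13,14,15,17,18,19,20,21,22,23,24,25,26,27,28,29,30,31: 11010011010101001001010000

11010011010101001001010000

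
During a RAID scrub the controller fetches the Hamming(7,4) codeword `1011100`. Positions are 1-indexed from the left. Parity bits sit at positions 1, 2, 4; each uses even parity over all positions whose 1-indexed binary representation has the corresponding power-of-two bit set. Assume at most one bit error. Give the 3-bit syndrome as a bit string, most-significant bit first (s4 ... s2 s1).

011

s1: b1⊕b3⊕b5⊕b7 = 1⊕1⊕1⊕0 = 1
s2: b2⊕b3⊕b6⊕b7 = 0⊕1⊕0⊕0 = 1
s4: b4⊕b5⊕b6⊕b7 = 1⊕1⊕0⊕0 = 0
Syndrome (s4...s1) = 011 → position 3.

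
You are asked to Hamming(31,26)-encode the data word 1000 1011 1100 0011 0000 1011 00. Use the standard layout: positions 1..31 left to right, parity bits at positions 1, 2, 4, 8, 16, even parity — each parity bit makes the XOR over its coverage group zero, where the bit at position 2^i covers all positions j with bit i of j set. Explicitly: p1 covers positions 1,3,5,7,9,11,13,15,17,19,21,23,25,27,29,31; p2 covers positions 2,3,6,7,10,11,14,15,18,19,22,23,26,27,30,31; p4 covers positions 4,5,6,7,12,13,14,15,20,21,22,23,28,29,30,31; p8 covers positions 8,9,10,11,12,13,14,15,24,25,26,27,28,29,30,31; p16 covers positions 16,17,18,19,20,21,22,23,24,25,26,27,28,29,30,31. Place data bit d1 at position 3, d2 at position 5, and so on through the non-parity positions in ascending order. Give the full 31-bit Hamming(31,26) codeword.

0011000010111101000110000101100

Place data bits at non-power-of-two positions: b3=1, b5=0, b6=0, b7=0, b9=1, b10=0, b11=1, b12=1, b13=1, b14=1, b15=0, b17=0, b18=0, b19=0, b20=1, b21=1, b22=0, b23=0, b24=0, b25=0, b26=1, b27=0, b28=1, b29=1, b30=0, b31=0.
p1 = XOR of data positions {3,5,7,9,11,13,15,17,19,21,23,25,27,29,31} = 1⊕0⊕0⊕1⊕1⊕1⊕0⊕0⊕0⊕1⊕0⊕0⊕0⊕1⊕0 = 0
p2 = XOR of data positions {3,6,7,10,11,14,15,18,19,22,23,26,27,30,31} = 1⊕0⊕0⊕0⊕1⊕1⊕0⊕0⊕0⊕0⊕0⊕1⊕0⊕0⊕0 = 0
p4 = XOR of data positions {5,6,7,12,13,14,15,20,21,22,23,28,29,30,31} = 0⊕0⊕0⊕1⊕1⊕1⊕0⊕1⊕1⊕0⊕0⊕1⊕1⊕0⊕0 = 1
p8 = XOR of data positions {9,10,11,12,13,14,15,24,25,26,27,28,29,30,31} = 1⊕0⊕1⊕1⊕1⊕1⊕0⊕0⊕0⊕1⊕0⊕1⊕1⊕0⊕0 = 0
p16 = XOR of data positions {17,18,19,20,21,22,23,24,25,26,27,28,29,30,31} = 0⊕0⊕0⊕1⊕1⊕0⊕0⊕0⊕0⊕1⊕0⊕1⊕1⊕0⊕0 = 1
Codeword b1..b31 = 0011000010111101000110000101100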